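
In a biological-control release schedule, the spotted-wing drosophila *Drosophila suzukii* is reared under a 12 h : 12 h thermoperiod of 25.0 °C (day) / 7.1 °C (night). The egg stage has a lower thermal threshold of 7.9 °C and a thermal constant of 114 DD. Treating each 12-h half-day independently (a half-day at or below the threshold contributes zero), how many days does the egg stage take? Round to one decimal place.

Day half: max(0, 25.0 − 7.9) × 0.5 = 17.1 × 0.5 = 8.55 DD.
Night half: max(0, 7.1 − 7.9) × 0.5 = 0.0 × 0.5 = 0.00 DD.
Per 24 h: 8.55 DD/day.
Duration = 114 / 8.55 = 13.333 ≈ 13.3 days.

13.3 days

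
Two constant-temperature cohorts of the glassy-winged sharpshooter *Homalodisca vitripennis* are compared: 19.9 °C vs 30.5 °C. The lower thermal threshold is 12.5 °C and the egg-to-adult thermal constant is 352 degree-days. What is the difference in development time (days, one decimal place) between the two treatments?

At 19.9 °C: 352 / (19.9 − 12.5) = 352 / 7.4 = 47.568 d.
At 30.5 °C: 352 / (30.5 − 12.5) = 352 / 18.0 = 19.556 d.
Difference = |47.568 − 19.556| = 28.012 ≈ 28.0 days.

28.0 days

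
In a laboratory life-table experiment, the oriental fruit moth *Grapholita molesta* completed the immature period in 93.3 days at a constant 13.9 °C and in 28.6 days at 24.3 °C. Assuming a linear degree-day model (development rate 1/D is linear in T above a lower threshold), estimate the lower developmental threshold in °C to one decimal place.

9.3 °C

Linear rate model ⇒ the product D·(T − T_b) is constant across temperatures.
93.3·(13.9 − T_b) = 28.6·(24.3 − T_b)
T_b = (93.3·13.9 − 28.6·24.3) / (93.3 − 28.6) = 601.89 / 64.7 = 9.303 °C ≈ 9.3 °C.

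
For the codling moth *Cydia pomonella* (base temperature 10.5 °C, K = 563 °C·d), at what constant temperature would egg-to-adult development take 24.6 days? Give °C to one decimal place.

33.4 °C

Required daily accumulation = 563 / 24.6 = 22.886 DD/day.
T = T_base + 22.886 = 10.5 + 22.886 = 33.386 ≈ 33.4 °C.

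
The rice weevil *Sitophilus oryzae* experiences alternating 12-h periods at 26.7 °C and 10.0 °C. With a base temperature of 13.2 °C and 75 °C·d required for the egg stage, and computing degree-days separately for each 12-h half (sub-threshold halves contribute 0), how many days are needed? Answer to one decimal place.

Day half: max(0, 26.7 − 13.2) × 0.5 = 13.5 × 0.5 = 6.75 DD.
Night half: max(0, 10.0 − 13.2) × 0.5 = 0.0 × 0.5 = 0.00 DD.
Per 24 h: 6.75 DD/day.
Duration = 75 / 6.75 = 11.111 ≈ 11.1 days.

11.1 days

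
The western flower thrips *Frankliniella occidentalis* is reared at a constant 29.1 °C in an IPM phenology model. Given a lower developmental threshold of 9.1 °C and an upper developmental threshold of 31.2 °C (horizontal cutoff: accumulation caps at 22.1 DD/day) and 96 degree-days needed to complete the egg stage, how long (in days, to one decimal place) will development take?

Daily accumulation = 29.1 − 9.1 = 20.0 DD/day.
Duration = 96 / 20.0 = 4.800 ≈ 4.8 days.

4.8 days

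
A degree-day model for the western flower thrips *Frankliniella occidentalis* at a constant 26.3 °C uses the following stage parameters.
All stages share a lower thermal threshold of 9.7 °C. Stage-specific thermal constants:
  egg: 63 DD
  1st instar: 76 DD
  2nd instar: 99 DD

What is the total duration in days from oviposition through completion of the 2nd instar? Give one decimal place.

Daily accumulation at 26.3 °C = 26.3 − 9.7 = 16.6 DD/day.
Total K = 63 + 76 + 99 = 238 DD.
Total duration = 238 / 16.6 = 14.337 ≈ 14.3 days.

14.3 days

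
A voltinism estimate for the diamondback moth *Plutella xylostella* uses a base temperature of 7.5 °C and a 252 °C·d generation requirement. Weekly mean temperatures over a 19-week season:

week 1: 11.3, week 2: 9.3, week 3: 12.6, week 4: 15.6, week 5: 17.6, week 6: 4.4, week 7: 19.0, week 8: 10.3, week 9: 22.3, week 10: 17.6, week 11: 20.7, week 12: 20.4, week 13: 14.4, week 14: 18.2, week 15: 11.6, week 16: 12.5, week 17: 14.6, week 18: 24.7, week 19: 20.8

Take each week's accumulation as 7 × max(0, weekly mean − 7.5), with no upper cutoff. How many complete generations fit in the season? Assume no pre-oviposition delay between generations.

Weekly DD (7 × max(0, T̄ − 7.5)): 26.6, 12.6, 35.7, 56.7, 70.7, 0.0, 80.5, 19.6, 103.6, 70.7, 92.4, 90.3, 48.3, 74.9, 28.7, 35.0, 49.7, 120.4, 93.1.
Season total = 1109.5 DD.
Complete generations = ⌊1109.5 / 252⌋ = 4.

4 generations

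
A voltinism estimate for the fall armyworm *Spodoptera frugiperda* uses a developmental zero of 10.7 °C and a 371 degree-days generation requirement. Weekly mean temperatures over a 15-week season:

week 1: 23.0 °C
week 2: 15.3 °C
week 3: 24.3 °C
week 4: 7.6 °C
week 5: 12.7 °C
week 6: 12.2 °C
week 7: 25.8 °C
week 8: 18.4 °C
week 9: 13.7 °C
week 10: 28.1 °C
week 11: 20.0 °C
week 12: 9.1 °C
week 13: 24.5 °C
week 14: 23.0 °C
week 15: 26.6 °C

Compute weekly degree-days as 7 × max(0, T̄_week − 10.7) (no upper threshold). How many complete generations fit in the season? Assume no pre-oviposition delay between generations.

Weekly DD (7 × max(0, T̄ − 10.7)): 86.1, 32.2, 95.2, 0.0, 14.0, 10.5, 105.7, 53.9, 21.0, 121.8, 65.1, 0.0, 96.6, 86.1, 111.3.
Season total = 899.5 DD.
Complete generations = ⌊899.5 / 371⌋ = 2.

2 generations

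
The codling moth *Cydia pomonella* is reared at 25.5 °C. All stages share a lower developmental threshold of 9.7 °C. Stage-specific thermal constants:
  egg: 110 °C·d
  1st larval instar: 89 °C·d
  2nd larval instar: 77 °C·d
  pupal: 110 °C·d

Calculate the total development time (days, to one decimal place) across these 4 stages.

24.4 days

Daily accumulation at 25.5 °C = 25.5 − 9.7 = 15.8 DD/day.
Total K = 110 + 89 + 77 + 110 = 386 DD.
Total duration = 386 / 15.8 = 24.430 ≈ 24.4 days.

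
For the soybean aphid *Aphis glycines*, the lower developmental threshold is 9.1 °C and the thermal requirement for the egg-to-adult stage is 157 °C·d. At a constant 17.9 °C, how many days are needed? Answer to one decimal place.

17.8 days

Daily accumulation = 17.9 − 9.1 = 8.8 DD/day.
Duration = 157 / 8.8 = 17.841 ≈ 17.8 days.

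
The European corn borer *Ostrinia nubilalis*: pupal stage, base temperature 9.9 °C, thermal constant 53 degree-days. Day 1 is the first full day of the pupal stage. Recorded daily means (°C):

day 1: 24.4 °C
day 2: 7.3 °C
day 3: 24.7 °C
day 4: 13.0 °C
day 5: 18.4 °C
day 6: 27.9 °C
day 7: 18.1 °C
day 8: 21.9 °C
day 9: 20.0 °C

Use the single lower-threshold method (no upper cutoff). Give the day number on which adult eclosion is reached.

Daily DD above 9.9 °C: 14.5, 0.0, 14.8, 3.1, 8.5, 18.0, 8.2, 12.0, 10.1.
Cumulative: 14.5, 14.5, 29.3, 32.4, 40.9, 58.9, 67.1, 79.1, 89.2.
The total first reaches 53 DD on day 6.

day 6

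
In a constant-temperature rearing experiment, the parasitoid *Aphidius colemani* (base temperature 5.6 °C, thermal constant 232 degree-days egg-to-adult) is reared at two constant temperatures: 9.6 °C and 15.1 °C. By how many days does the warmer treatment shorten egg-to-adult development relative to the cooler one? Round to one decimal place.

At 9.6 °C: 232 / (9.6 − 5.6) = 232 / 4.0 = 58.000 d.
At 15.1 °C: 232 / (15.1 − 5.6) = 232 / 9.5 = 24.421 d.
Difference = |58.000 − 24.421| = 33.579 ≈ 33.6 days.

33.6 days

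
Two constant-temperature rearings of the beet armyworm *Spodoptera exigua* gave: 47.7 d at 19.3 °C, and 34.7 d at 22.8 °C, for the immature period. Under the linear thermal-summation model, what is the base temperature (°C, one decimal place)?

10.0 °C

Equal thermal constants: D₁(T₁ − T_b) = D₂(T₂ − T_b).
47.7·(19.3 − T_b) = 34.7·(22.8 − T_b)
T_b = (47.7·19.3 − 34.7·22.8) / (47.7 − 34.7) = 129.45 / 13.0 = 9.958 °C ≈ 10.0 °C.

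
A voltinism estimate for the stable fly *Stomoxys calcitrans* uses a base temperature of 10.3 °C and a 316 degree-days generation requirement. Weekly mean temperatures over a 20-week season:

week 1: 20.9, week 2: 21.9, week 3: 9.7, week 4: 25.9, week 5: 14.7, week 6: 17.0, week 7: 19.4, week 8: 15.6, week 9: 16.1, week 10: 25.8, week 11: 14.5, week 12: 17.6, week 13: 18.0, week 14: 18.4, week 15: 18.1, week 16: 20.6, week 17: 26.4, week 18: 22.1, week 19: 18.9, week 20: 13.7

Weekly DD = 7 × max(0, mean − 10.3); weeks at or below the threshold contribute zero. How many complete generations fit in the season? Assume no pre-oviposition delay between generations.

Weekly DD (7 × max(0, T̄ − 10.3)): 74.2, 81.2, 0.0, 109.2, 30.8, 46.9, 63.7, 37.1, 40.6, 108.5, 29.4, 51.1, 53.9, 56.7, 54.6, 72.1, 112.7, 82.6, 60.2, 23.8.
Season total = 1189.3 DD.
Complete generations = ⌊1189.3 / 316⌋ = 3.

3 generations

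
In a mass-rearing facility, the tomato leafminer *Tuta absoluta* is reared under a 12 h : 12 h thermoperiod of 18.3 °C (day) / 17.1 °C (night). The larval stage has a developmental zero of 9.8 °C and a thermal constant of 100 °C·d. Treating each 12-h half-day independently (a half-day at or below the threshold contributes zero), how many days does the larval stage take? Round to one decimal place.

Day half: max(0, 18.3 − 9.8) × 0.5 = 8.5 × 0.5 = 4.25 DD.
Night half: max(0, 17.1 − 9.8) × 0.5 = 7.3 × 0.5 = 3.65 DD.
Per 24 h: 7.90 DD/day.
Duration = 100 / 7.90 = 12.658 ≈ 12.7 days.

12.7 days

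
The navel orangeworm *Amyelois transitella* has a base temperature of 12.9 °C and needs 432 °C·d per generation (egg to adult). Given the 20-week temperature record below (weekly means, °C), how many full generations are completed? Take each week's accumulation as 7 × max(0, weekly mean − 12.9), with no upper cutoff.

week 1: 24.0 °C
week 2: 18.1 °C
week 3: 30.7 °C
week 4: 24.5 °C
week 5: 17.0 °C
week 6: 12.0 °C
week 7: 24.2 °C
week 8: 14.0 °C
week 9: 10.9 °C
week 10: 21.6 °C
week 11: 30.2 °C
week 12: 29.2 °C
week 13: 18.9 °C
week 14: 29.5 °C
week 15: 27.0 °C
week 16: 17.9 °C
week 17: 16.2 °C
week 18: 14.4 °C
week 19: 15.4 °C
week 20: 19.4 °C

2 generations

Weekly DD (7 × max(0, T̄ − 12.9)): 77.7, 36.4, 124.6, 81.2, 28.7, 0.0, 79.1, 7.7, 0.0, 60.9, 121.1, 114.1, 42.0, 116.2, 98.7, 35.0, 23.1, 10.5, 17.5, 45.5.
Season total = 1120.0 DD.
Complete generations = ⌊1120.0 / 432⌋ = 2.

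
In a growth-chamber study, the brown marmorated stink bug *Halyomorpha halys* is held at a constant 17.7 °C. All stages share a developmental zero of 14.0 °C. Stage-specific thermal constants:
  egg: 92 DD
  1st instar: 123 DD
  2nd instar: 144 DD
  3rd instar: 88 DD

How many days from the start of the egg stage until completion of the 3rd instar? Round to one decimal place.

120.8 days

Daily accumulation at 17.7 °C = 17.7 − 14.0 = 3.7 DD/day.
Total K = 92 + 123 + 144 + 88 = 447 DD.
Total duration = 447 / 3.7 = 120.811 ≈ 120.8 days.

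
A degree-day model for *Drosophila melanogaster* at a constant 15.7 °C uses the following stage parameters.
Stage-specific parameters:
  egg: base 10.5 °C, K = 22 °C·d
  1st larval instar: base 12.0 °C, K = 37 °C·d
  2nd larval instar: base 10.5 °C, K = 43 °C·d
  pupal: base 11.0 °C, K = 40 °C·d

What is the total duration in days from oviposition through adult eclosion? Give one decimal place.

egg: 22 / (15.7 − 10.5) = 22 / 5.2 = 4.231 d.
1st larval instar: 37 / (15.7 − 12.0) = 37 / 3.7 = 10.000 d.
2nd larval instar: 43 / (15.7 − 10.5) = 43 / 5.2 = 8.269 d.
pupal: 40 / (15.7 − 11.0) = 40 / 4.7 = 8.511 d.
Sum = 31.011 ≈ 31.0 days.

31.0 days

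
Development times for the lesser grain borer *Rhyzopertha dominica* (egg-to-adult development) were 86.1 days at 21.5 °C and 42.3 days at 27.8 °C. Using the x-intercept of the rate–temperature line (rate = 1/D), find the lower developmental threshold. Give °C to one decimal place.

15.4 °C

Equal thermal constants: D₁(T₁ − T_b) = D₂(T₂ − T_b).
86.1·(21.5 − T_b) = 42.3·(27.8 − T_b)
T_b = (86.1·21.5 − 42.3·27.8) / (86.1 − 42.3) = 675.21 / 43.8 = 15.416 °C ≈ 15.4 °C.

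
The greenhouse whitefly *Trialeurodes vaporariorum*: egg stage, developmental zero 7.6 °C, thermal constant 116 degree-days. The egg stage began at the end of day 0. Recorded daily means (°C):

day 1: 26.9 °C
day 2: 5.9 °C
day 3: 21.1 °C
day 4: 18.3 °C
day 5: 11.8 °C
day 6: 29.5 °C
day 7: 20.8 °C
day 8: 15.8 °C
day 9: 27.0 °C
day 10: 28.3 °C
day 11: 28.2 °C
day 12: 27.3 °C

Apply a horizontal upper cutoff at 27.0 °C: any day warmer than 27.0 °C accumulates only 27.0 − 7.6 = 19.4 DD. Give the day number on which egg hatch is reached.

Daily DD above 7.6 °C (capped at 19.4): 19.3, 0.0, 13.5, 10.7, 4.2, 19.4, 13.2, 8.2, 19.4, 19.4, 19.4, 19.4.
Cumulative: 19.3, 19.3, 32.8, 43.5, 47.7, 67.1, 80.3, 88.5, 107.9, 127.3, 146.7, 166.1.
The total first reaches 116 DD on day 10.

day 10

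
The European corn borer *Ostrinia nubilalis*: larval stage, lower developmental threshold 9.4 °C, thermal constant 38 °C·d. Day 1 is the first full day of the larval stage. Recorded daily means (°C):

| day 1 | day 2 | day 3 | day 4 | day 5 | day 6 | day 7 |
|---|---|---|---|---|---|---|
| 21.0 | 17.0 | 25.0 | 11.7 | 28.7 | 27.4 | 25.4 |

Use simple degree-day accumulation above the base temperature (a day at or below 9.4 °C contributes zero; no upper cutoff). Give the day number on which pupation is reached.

day 5

Daily DD above 9.4 °C: 11.6, 7.6, 15.6, 2.3, 19.3, 18.0, 16.0.
Cumulative: 11.6, 19.2, 34.8, 37.1, 56.4, 74.4, 90.4.
The total first reaches 38 DD on day 5.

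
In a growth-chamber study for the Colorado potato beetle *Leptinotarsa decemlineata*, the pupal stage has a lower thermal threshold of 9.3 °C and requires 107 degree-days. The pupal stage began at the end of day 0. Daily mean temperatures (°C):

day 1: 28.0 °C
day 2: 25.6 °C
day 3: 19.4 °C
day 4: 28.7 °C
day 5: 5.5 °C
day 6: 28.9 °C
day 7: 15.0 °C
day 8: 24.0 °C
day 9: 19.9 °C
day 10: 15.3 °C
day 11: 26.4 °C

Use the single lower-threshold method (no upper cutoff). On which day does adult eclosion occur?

Daily DD above 9.3 °C: 18.7, 16.3, 10.1, 19.4, 0.0, 19.6, 5.7, 14.7, 10.6, 6.0, 17.1.
Cumulative: 18.7, 35.0, 45.1, 64.5, 64.5, 84.1, 89.8, 104.5, 115.1, 121.1, 138.2.
The total first reaches 107 DD on day 9.

day 9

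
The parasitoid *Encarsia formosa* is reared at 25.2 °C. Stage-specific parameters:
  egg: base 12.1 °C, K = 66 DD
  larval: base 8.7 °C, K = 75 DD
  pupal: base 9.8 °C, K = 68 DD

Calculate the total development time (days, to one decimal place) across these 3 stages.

egg: 66 / (25.2 − 12.1) = 66 / 13.1 = 5.038 d.
larval: 75 / (25.2 − 8.7) = 75 / 16.5 = 4.545 d.
pupal: 68 / (25.2 − 9.8) = 68 / 15.4 = 4.416 d.
Sum = 13.999 ≈ 14.0 days.

14.0 days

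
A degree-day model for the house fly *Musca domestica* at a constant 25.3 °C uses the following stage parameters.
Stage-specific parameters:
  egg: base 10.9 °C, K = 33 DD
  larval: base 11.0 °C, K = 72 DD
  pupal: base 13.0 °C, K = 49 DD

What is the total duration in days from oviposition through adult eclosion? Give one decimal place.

egg: 33 / (25.3 − 10.9) = 33 / 14.4 = 2.292 d.
larval: 72 / (25.3 − 11.0) = 72 / 14.3 = 5.035 d.
pupal: 49 / (25.3 − 13.0) = 49 / 12.3 = 3.984 d.
Sum = 11.310 ≈ 11.3 days.

11.3 days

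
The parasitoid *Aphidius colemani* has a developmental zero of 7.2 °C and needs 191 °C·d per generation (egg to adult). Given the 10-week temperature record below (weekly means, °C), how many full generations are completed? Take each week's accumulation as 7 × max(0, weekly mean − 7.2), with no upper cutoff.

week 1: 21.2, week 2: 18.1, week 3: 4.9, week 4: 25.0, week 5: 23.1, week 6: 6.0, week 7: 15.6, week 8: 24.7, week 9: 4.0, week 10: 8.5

3 generations

Weekly DD (7 × max(0, T̄ − 7.2)): 98.0, 76.3, 0.0, 124.6, 111.3, 0.0, 58.8, 122.5, 0.0, 9.1.
Season total = 600.6 DD.
Complete generations = ⌊600.6 / 191⌋ = 3.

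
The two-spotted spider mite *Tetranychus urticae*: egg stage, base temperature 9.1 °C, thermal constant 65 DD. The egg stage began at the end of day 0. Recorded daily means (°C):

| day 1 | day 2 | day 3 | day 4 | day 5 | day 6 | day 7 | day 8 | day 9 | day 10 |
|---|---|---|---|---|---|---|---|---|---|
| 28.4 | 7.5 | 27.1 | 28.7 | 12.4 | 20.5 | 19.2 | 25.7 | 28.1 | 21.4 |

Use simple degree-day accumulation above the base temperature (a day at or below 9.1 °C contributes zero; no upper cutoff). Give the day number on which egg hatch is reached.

day 6

Daily DD above 9.1 °C: 19.3, 0.0, 18.0, 19.6, 3.3, 11.4, 10.1, 16.6, 19.0, 12.3.
Cumulative: 19.3, 19.3, 37.3, 56.9, 60.2, 71.6, 81.7, 98.3, 117.3, 129.6.
The total first reaches 65 DD on day 6.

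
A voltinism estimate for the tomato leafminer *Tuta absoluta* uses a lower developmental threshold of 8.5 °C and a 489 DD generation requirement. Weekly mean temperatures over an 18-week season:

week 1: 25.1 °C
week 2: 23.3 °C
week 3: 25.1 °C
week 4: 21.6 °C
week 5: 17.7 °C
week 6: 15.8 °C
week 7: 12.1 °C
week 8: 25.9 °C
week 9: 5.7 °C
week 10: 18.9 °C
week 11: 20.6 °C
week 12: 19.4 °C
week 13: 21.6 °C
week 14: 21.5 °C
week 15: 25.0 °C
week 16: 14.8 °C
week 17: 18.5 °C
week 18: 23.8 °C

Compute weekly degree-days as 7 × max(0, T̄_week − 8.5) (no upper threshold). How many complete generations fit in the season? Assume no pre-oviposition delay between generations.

2 generations

Weekly DD (7 × max(0, T̄ − 8.5)): 116.2, 103.6, 116.2, 91.7, 64.4, 51.1, 25.2, 121.8, 0.0, 72.8, 84.7, 76.3, 91.7, 91.0, 115.5, 44.1, 70.0, 107.1.
Season total = 1443.4 DD.
Complete generations = ⌊1443.4 / 489⌋ = 2.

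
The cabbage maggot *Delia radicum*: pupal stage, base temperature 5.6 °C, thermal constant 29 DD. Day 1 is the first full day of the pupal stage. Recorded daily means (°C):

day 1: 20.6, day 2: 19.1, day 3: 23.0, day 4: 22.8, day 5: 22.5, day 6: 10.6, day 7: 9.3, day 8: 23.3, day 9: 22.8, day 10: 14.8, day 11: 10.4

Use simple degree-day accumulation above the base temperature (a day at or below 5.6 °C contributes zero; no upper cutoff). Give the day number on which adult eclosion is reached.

day 3

Daily DD above 5.6 °C: 15.0, 13.5, 17.4, 17.2, 16.9, 5.0, 3.7, 17.7, 17.2, 9.2, 4.8.
Cumulative: 15.0, 28.5, 45.9, 63.1, 80.0, 85.0, 88.7, 106.4, 123.6, 132.8, 137.6.
The total first reaches 29 DD on day 3.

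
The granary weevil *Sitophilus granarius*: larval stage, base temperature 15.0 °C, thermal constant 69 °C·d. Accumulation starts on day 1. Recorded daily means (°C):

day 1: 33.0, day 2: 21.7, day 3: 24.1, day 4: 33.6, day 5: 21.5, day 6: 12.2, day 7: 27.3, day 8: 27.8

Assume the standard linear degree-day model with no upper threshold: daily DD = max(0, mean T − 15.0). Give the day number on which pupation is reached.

day 7

Daily DD above 15.0 °C: 18.0, 6.7, 9.1, 18.6, 6.5, 0.0, 12.3, 12.8.
Cumulative: 18.0, 24.7, 33.8, 52.4, 58.9, 58.9, 71.2, 84.0.
The total first reaches 69 DD on day 7.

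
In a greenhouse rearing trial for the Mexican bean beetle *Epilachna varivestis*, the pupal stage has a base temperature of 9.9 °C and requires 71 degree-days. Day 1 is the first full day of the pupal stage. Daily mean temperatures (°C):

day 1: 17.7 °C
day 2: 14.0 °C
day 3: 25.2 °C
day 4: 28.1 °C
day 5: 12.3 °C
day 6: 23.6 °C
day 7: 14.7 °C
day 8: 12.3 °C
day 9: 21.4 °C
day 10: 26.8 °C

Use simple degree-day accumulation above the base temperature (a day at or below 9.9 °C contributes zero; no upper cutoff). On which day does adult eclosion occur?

day 9

Daily DD above 9.9 °C: 7.8, 4.1, 15.3, 18.2, 2.4, 13.7, 4.8, 2.4, 11.5, 16.9.
Cumulative: 7.8, 11.9, 27.2, 45.4, 47.8, 61.5, 66.3, 68.7, 80.2, 97.1.
The total first reaches 71 DD on day 9.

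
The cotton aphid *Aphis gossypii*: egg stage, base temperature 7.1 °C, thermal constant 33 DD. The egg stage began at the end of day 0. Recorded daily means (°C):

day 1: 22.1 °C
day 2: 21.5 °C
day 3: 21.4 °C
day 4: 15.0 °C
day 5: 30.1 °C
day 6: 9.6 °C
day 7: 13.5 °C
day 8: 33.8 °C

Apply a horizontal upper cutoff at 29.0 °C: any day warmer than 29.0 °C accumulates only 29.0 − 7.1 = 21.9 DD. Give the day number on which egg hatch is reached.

day 3

Daily DD above 7.1 °C (capped at 21.9): 15.0, 14.4, 14.3, 7.9, 21.9, 2.5, 6.4, 21.9.
Cumulative: 15.0, 29.4, 43.7, 51.6, 73.5, 76.0, 82.4, 104.3.
The total first reaches 33 DD on day 3.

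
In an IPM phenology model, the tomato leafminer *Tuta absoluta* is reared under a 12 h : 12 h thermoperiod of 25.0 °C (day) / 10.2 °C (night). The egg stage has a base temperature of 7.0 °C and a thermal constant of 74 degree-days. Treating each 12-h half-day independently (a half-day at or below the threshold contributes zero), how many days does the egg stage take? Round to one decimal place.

7.0 days

Day half: max(0, 25.0 − 7.0) × 0.5 = 18.0 × 0.5 = 9.00 DD.
Night half: max(0, 10.2 − 7.0) × 0.5 = 3.2 × 0.5 = 1.60 DD.
Per 24 h: 10.60 DD/day.
Duration = 74 / 10.60 = 6.981 ≈ 7.0 days.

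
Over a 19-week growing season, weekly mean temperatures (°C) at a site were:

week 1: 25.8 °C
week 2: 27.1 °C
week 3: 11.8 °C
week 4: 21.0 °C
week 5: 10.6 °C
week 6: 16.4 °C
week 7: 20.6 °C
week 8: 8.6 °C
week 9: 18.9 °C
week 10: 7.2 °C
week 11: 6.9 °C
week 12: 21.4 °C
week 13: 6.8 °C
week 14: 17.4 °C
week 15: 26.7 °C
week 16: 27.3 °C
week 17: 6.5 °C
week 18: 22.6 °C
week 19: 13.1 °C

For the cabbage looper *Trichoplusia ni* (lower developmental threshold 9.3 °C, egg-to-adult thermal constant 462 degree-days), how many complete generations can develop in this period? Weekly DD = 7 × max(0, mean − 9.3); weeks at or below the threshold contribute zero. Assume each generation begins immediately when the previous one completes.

Weekly DD (7 × max(0, T̄ − 9.3)): 115.5, 124.6, 17.5, 81.9, 9.1, 49.7, 79.1, 0.0, 67.2, 0.0, 0.0, 84.7, 0.0, 56.7, 121.8, 126.0, 0.0, 93.1, 26.6.
Season total = 1053.5 DD.
Complete generations = ⌊1053.5 / 462⌋ = 2.

2 generations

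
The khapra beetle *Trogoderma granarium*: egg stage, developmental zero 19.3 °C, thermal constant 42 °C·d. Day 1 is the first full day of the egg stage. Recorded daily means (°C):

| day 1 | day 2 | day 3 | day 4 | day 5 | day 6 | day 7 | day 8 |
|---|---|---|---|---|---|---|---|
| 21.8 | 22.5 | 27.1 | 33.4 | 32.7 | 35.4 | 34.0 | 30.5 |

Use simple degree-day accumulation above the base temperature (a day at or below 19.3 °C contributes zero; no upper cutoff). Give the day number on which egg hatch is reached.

Daily DD above 19.3 °C: 2.5, 3.2, 7.8, 14.1, 13.4, 16.1, 14.7, 11.2.
Cumulative: 2.5, 5.7, 13.5, 27.6, 41.0, 57.1, 71.8, 83.0.
The total first reaches 42 DD on day 6.

day 6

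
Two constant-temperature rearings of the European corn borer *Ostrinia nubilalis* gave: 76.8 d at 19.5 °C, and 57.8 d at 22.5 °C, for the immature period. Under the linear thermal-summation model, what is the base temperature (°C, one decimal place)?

Under the model K = D·(T − T_b), so D₁·(T₁ − T_b) = D₂·(T₂ − T_b).
76.8·(19.5 − T_b) = 57.8·(22.5 − T_b)
T_b = (76.8·19.5 − 57.8·22.5) / (76.8 − 57.8) = 197.10 / 19.0 = 10.374 °C ≈ 10.4 °C.

10.4 °C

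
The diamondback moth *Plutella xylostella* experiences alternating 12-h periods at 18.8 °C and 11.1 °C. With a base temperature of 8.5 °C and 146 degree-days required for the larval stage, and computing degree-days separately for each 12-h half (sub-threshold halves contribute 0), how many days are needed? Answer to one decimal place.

Day half: max(0, 18.8 − 8.5) × 0.5 = 10.3 × 0.5 = 5.15 DD.
Night half: max(0, 11.1 − 8.5) × 0.5 = 2.6 × 0.5 = 1.30 DD.
Per 24 h: 6.45 DD/day.
Duration = 146 / 6.45 = 22.636 ≈ 22.6 days.

22.6 days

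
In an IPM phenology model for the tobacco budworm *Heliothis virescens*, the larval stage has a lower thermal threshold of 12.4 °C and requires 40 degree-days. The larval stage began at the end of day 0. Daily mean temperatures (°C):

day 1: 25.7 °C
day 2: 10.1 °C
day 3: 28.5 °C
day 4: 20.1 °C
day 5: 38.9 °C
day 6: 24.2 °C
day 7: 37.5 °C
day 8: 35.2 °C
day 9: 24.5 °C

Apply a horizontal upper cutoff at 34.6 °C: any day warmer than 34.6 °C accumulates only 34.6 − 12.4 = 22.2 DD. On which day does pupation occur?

day 5

Daily DD above 12.4 °C (capped at 22.2): 13.3, 0.0, 16.1, 7.7, 22.2, 11.8, 22.2, 22.2, 12.1.
Cumulative: 13.3, 13.3, 29.4, 37.1, 59.3, 71.1, 93.3, 115.5, 127.6.
The total first reaches 40 DD on day 5.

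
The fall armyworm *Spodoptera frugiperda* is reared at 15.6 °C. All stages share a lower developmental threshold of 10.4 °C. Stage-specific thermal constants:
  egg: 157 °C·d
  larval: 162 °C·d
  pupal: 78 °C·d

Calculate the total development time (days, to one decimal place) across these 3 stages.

76.3 days

Daily accumulation at 15.6 °C = 15.6 − 10.4 = 5.2 DD/day.
Total K = 157 + 162 + 78 = 397 DD.
Total duration = 397 / 5.2 = 76.346 ≈ 76.3 days.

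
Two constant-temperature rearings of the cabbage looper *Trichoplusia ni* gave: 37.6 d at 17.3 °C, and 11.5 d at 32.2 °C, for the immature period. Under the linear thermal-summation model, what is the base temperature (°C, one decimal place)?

Linear rate model ⇒ the product D·(T − T_b) is constant across temperatures.
37.6·(17.3 − T_b) = 11.5·(32.2 − T_b)
T_b = (37.6·17.3 − 11.5·32.2) / (37.6 − 11.5) = 280.18 / 26.1 = 10.735 °C ≈ 10.7 °C.

10.7 °C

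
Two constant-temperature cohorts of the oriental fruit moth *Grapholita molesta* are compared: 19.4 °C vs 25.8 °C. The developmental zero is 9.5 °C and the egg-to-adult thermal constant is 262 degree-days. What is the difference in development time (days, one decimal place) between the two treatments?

10.4 days

At 19.4 °C: 262 / (19.4 − 9.5) = 262 / 9.9 = 26.465 d.
At 25.8 °C: 262 / (25.8 − 9.5) = 262 / 16.3 = 16.074 d.
Difference = |26.465 − 16.074| = 10.391 ≈ 10.4 days.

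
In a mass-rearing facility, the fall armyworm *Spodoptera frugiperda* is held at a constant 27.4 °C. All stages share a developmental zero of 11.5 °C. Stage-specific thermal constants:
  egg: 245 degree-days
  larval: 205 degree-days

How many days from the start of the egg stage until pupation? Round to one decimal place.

Daily accumulation at 27.4 °C = 27.4 − 11.5 = 15.9 DD/day.
Total K = 245 + 205 = 450 DD.
Total duration = 450 / 15.9 = 28.302 ≈ 28.3 days.

28.3 days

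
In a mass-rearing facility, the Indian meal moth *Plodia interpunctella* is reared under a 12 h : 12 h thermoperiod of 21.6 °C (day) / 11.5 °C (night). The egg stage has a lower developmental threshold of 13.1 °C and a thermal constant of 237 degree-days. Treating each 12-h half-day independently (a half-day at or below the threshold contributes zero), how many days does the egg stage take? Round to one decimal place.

55.8 days

Day half: max(0, 21.6 − 13.1) × 0.5 = 8.5 × 0.5 = 4.25 DD.
Night half: max(0, 11.5 − 13.1) × 0.5 = 0.0 × 0.5 = 0.00 DD.
Per 24 h: 4.25 DD/day.
Duration = 237 / 4.25 = 55.765 ≈ 55.8 days.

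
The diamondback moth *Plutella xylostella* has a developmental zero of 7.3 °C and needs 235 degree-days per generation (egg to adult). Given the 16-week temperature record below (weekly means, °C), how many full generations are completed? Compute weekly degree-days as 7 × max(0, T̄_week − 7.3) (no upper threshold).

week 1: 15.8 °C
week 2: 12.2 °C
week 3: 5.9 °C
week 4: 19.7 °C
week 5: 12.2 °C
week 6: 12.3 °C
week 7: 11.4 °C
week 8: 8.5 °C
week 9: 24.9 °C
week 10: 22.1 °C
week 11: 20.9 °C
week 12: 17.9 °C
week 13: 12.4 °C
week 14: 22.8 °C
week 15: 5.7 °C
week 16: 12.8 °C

3 generations

Weekly DD (7 × max(0, T̄ − 7.3)): 59.5, 34.3, 0.0, 86.8, 34.3, 35.0, 28.7, 8.4, 123.2, 103.6, 95.2, 74.2, 35.7, 108.5, 0.0, 38.5.
Season total = 865.9 DD.
Complete generations = ⌊865.9 / 235⌋ = 3.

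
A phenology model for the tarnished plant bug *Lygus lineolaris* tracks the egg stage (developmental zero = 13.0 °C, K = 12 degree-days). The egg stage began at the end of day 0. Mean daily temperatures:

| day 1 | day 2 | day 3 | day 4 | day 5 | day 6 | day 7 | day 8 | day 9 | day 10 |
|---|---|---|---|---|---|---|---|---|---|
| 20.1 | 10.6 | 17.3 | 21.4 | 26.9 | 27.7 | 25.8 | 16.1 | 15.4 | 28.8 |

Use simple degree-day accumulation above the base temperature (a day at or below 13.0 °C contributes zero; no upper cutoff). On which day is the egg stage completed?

day 4

Daily DD above 13.0 °C: 7.1, 0.0, 4.3, 8.4, 13.9, 14.7, 12.8, 3.1, 2.4, 15.8.
Cumulative: 7.1, 7.1, 11.4, 19.8, 33.7, 48.4, 61.2, 64.3, 66.7, 82.5.
The total first reaches 12 DD on day 4.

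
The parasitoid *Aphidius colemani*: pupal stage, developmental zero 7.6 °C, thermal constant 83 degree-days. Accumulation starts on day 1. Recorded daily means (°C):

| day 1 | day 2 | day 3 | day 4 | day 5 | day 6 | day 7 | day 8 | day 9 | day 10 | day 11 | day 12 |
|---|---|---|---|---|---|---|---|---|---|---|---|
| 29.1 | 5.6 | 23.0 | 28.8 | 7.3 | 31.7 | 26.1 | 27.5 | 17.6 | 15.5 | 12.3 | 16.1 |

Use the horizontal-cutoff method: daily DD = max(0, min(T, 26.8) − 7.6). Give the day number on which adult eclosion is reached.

Daily DD above 7.6 °C (capped at 19.2): 19.2, 0.0, 15.4, 19.2, 0.0, 19.2, 18.5, 19.2, 10.0, 7.9, 4.7, 8.5.
Cumulative: 19.2, 19.2, 34.6, 53.8, 53.8, 73.0, 91.5, 110.7, 120.7, 128.6, 133.3, 141.8.
The total first reaches 83 DD on day 7.

day 7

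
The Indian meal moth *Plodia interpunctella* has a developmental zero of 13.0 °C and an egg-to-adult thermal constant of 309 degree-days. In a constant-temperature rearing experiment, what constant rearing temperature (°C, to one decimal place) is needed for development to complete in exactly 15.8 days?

Required daily accumulation = 309 / 15.8 = 19.557 DD/day.
T = T_base + 19.557 = 13.0 + 19.557 = 32.557 ≈ 32.6 °C.

32.6 °C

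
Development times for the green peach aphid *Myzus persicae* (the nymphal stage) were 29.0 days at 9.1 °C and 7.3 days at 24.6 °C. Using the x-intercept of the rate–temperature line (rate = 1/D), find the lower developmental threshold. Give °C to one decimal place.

Equal thermal constants: D₁(T₁ − T_b) = D₂(T₂ − T_b).
29.0·(9.1 − T_b) = 7.3·(24.6 − T_b)
T_b = (29.0·9.1 − 7.3·24.6) / (29.0 − 7.3) = 84.32 / 21.7 = 3.886 °C ≈ 3.9 °C.

3.9 °C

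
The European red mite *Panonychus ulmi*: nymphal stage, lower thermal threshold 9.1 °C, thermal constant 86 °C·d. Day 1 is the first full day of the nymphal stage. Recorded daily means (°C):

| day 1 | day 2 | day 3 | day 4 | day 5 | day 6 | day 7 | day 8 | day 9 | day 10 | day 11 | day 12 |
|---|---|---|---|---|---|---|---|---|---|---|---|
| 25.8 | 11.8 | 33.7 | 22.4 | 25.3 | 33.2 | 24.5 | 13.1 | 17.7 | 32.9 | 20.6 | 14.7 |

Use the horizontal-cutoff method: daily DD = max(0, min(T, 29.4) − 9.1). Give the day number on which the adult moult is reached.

day 6

Daily DD above 9.1 °C (capped at 20.3): 16.7, 2.7, 20.3, 13.3, 16.2, 20.3, 15.4, 4.0, 8.6, 20.3, 11.5, 5.6.
Cumulative: 16.7, 19.4, 39.7, 53.0, 69.2, 89.5, 104.9, 108.9, 117.5, 137.8, 149.3, 154.9.
The total first reaches 86 DD on day 6.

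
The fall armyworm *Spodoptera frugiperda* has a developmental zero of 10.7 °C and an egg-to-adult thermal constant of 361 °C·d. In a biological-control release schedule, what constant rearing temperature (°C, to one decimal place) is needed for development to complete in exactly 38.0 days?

Required daily accumulation = 361 / 38.0 = 9.500 DD/day.
T = T_base + 9.500 = 10.7 + 9.500 = 20.200 ≈ 20.2 °C.

20.2 °C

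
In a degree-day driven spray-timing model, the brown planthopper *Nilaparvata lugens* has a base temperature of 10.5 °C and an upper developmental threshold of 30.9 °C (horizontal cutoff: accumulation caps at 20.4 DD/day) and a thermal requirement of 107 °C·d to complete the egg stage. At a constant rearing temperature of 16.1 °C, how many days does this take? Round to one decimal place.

19.1 days

Daily accumulation = 16.1 − 10.5 = 5.6 DD/day.
Duration = 107 / 5.6 = 19.107 ≈ 19.1 days.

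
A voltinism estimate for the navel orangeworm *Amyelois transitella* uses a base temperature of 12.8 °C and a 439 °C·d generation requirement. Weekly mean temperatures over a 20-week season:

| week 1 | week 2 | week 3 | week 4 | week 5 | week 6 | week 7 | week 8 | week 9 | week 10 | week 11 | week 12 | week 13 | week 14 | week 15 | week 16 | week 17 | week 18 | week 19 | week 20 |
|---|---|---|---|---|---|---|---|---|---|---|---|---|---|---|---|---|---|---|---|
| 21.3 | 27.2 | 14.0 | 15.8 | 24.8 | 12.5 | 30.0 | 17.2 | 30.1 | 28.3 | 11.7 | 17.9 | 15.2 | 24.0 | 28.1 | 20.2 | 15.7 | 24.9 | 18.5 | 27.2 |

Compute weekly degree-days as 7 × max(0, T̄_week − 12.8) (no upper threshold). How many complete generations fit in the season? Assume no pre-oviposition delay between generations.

Weekly DD (7 × max(0, T̄ − 12.8)): 59.5, 100.8, 8.4, 21.0, 84.0, 0.0, 120.4, 30.8, 121.1, 108.5, 0.0, 35.7, 16.8, 78.4, 107.1, 51.8, 20.3, 84.7, 39.9, 100.8.
Season total = 1190.0 DD.
Complete generations = ⌊1190.0 / 439⌋ = 2.

2 generations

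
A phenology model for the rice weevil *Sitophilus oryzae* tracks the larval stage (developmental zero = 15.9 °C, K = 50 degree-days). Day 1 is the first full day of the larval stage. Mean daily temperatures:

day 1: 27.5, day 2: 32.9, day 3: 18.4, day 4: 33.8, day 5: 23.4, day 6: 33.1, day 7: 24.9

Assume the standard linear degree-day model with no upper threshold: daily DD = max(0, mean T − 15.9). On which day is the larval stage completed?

day 5

Daily DD above 15.9 °C: 11.6, 17.0, 2.5, 17.9, 7.5, 17.2, 9.0.
Cumulative: 11.6, 28.6, 31.1, 49.0, 56.5, 73.7, 82.7.
The total first reaches 50 DD on day 5.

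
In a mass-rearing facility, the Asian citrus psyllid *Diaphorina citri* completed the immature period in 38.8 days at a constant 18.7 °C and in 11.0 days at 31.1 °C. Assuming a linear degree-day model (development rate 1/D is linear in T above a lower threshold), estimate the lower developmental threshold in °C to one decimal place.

Linear rate model ⇒ the product D·(T − T_b) is constant across temperatures.
38.8·(18.7 − T_b) = 11.0·(31.1 − T_b)
T_b = (38.8·18.7 − 11.0·31.1) / (38.8 − 11.0) = 383.46 / 27.8 = 13.794 °C ≈ 13.8 °C.

13.8 °C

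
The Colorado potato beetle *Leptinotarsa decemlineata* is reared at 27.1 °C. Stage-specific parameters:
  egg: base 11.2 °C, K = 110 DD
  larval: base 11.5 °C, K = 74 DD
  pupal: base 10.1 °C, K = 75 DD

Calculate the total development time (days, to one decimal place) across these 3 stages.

16.1 days

egg: 110 / (27.1 − 11.2) = 110 / 15.9 = 6.918 d.
larval: 74 / (27.1 − 11.5) = 74 / 15.6 = 4.744 d.
pupal: 75 / (27.1 − 10.1) = 75 / 17.0 = 4.412 d.
Sum = 16.074 ≈ 16.1 days.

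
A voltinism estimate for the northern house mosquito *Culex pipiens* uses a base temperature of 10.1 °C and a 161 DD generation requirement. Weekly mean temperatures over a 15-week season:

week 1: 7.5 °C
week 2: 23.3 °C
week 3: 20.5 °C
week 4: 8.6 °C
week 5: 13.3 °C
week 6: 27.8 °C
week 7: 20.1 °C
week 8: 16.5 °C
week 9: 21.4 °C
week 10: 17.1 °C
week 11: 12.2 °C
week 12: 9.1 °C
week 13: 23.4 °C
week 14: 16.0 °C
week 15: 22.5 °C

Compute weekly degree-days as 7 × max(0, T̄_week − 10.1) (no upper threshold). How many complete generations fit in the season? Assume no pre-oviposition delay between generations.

Weekly DD (7 × max(0, T̄ − 10.1)): 0.0, 92.4, 72.8, 0.0, 22.4, 123.9, 70.0, 44.8, 79.1, 49.0, 14.7, 0.0, 93.1, 41.3, 86.8.
Season total = 790.3 DD.
Complete generations = ⌊790.3 / 161⌋ = 4.

4 generations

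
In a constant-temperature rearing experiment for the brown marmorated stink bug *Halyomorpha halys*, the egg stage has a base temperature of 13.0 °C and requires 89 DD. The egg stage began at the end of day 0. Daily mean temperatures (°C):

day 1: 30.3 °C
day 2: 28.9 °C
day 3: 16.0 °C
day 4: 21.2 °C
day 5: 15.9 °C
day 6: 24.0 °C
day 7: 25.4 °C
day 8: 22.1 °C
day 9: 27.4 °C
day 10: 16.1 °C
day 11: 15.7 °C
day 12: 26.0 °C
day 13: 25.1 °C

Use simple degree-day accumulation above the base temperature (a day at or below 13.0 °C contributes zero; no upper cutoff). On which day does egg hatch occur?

Daily DD above 13.0 °C: 17.3, 15.9, 3.0, 8.2, 2.9, 11.0, 12.4, 9.1, 14.4, 3.1, 2.7, 13.0, 12.1.
Cumulative: 17.3, 33.2, 36.2, 44.4, 47.3, 58.3, 70.7, 79.8, 94.2, 97.3, 100.0, 113.0, 125.1.
The total first reaches 89 DD on day 9.

day 9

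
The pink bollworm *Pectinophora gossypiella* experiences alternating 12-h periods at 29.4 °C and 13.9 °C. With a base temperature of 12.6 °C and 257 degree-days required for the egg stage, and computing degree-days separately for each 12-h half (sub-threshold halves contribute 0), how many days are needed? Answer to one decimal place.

28.4 days

Day half: max(0, 29.4 − 12.6) × 0.5 = 16.8 × 0.5 = 8.40 DD.
Night half: max(0, 13.9 − 12.6) × 0.5 = 1.3 × 0.5 = 0.65 DD.
Per 24 h: 9.05 DD/day.
Duration = 257 / 9.05 = 28.398 ≈ 28.4 days.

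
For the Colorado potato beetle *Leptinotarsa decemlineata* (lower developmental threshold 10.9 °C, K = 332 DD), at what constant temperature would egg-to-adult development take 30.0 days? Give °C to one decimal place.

Required daily accumulation = 332 / 30.0 = 11.067 DD/day.
T = T_base + 11.067 = 10.9 + 11.067 = 21.967 ≈ 22.0 °C.

22.0 °C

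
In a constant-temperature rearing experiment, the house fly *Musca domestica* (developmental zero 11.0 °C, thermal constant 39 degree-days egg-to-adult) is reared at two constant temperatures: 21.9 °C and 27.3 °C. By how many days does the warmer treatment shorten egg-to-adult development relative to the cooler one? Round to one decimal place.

At 21.9 °C: 39 / (21.9 − 11.0) = 39 / 10.9 = 3.578 d.
At 27.3 °C: 39 / (27.3 − 11.0) = 39 / 16.3 = 2.393 d.
Difference = |3.578 − 2.393| = 1.185 ≈ 1.2 days.

1.2 days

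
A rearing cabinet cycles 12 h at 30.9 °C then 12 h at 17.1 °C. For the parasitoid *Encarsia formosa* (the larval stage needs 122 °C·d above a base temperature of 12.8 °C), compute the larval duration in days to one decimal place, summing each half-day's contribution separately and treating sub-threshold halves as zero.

Day half: max(0, 30.9 − 12.8) × 0.5 = 18.1 × 0.5 = 9.05 DD.
Night half: max(0, 17.1 − 12.8) × 0.5 = 4.3 × 0.5 = 2.15 DD.
Per 24 h: 11.20 DD/day.
Duration = 122 / 11.20 = 10.893 ≈ 10.9 days.

10.9 days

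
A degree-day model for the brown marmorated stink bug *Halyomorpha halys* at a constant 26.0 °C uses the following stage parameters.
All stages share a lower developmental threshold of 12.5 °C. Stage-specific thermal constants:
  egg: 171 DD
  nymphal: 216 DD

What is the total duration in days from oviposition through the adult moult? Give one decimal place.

Daily accumulation at 26.0 °C = 26.0 − 12.5 = 13.5 DD/day.
Total K = 171 + 216 = 387 DD.
Total duration = 387 / 13.5 = 28.667 ≈ 28.7 days.

28.7 days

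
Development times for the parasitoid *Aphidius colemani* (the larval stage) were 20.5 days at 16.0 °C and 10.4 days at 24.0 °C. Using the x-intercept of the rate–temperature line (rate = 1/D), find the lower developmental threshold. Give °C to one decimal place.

Under the model K = D·(T − T_b), so D₁·(T₁ − T_b) = D₂·(T₂ − T_b).
20.5·(16.0 − T_b) = 10.4·(24.0 − T_b)
T_b = (20.5·16.0 − 10.4·24.0) / (20.5 − 10.4) = 78.40 / 10.1 = 7.762 °C ≈ 7.8 °C.

7.8 °C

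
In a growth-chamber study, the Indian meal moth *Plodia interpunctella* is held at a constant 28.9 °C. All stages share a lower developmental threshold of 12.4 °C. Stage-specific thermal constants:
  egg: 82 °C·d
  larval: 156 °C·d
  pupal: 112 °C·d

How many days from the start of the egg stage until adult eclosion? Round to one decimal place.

Daily accumulation at 28.9 °C = 28.9 − 12.4 = 16.5 DD/day.
Total K = 82 + 156 + 112 = 350 DD.
Total duration = 350 / 16.5 = 21.212 ≈ 21.2 days.

21.2 days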